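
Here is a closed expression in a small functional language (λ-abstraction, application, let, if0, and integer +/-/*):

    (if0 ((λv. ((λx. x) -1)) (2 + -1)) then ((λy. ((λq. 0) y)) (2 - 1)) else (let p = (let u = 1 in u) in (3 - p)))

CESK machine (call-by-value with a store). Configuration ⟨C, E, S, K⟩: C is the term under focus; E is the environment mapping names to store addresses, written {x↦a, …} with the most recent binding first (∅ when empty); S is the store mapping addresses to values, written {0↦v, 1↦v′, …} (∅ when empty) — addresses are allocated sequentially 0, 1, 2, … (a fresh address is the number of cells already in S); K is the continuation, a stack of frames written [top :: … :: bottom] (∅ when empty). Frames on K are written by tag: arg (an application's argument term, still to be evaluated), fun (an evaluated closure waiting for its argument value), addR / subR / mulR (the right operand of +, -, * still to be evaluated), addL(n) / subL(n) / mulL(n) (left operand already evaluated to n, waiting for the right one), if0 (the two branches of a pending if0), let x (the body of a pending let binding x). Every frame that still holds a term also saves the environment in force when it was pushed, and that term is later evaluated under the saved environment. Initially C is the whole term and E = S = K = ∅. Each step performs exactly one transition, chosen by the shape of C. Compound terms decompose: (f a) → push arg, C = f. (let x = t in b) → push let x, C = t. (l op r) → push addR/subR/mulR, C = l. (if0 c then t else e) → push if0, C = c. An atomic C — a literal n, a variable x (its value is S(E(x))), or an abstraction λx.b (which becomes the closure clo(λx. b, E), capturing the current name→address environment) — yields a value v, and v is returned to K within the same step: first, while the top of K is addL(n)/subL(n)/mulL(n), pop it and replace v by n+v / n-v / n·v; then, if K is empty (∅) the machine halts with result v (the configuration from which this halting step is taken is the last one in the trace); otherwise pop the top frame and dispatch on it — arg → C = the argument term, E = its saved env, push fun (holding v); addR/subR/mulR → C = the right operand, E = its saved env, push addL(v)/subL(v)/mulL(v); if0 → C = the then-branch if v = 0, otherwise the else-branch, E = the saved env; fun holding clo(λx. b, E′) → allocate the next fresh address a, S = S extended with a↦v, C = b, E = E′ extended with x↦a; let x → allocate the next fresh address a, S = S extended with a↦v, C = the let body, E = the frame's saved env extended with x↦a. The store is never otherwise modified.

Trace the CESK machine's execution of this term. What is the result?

0. ⟨C=(if0 ((λv. ((λx. x) -1)) (2 + -1)) then ((λy. ((λq. 0) y)) (2 - 1)) else (let p = (let u = 1 in u) in (3 - p))); E=∅; S=∅; K=∅⟩
1. ⟨C=((λv. ((λx. x) -1)) (2 + -1)); E=∅; S=∅; K=[if0]⟩
2. ⟨C=(λv. ((λx. x) -1)); E=∅; S=∅; K=[arg :: if0]⟩
3. ⟨C=(2 + -1); E=∅; S=∅; K=[fun :: if0]⟩
4. ⟨C=2; E=∅; S=∅; K=[addR :: fun :: if0]⟩
5. ⟨C=-1; E=∅; S=∅; K=[addL(2) :: fun :: if0]⟩
6. ⟨C=((λx. x) -1); E={v↦0}; S={0↦1}; K=[if0]⟩
7. ⟨C=(λx. x); E={v↦0}; S={0↦1}; K=[arg :: if0]⟩
8. ⟨C=-1; E={v↦0}; S={0↦1}; K=[fun :: if0]⟩
9. ⟨C=x; E={x↦1, v↦0}; S={0↦1, 1↦-1}; K=[if0]⟩
10. ⟨C=(let p = (let u = 1 in u) in (3 - p)); E=∅; S={0↦1, 1↦-1}; K=∅⟩
11. ⟨C=(let u = 1 in u); E=∅; S={0↦1, 1↦-1}; K=[let p]⟩
12. ⟨C=1; E=∅; S={0↦1, 1↦-1}; K=[let u :: let p]⟩
13. ⟨C=u; E={u↦2}; S={0↦1, 1↦-1, 2↦1}; K=[let p]⟩
14. ⟨C=(3 - p); E={p↦3}; S={0↦1, 1↦-1, 2↦1, 3↦1}; K=∅⟩
15. ⟨C=3; E={p↦3}; S={0↦1, 1↦-1, 2↦1, 3↦1}; K=[subR]⟩
16. ⟨C=p; E={p↦3}; S={0↦1, 1↦-1, 2↦1, 3↦1}; K=[subL(3)]⟩
→ final value 2

Answer: 2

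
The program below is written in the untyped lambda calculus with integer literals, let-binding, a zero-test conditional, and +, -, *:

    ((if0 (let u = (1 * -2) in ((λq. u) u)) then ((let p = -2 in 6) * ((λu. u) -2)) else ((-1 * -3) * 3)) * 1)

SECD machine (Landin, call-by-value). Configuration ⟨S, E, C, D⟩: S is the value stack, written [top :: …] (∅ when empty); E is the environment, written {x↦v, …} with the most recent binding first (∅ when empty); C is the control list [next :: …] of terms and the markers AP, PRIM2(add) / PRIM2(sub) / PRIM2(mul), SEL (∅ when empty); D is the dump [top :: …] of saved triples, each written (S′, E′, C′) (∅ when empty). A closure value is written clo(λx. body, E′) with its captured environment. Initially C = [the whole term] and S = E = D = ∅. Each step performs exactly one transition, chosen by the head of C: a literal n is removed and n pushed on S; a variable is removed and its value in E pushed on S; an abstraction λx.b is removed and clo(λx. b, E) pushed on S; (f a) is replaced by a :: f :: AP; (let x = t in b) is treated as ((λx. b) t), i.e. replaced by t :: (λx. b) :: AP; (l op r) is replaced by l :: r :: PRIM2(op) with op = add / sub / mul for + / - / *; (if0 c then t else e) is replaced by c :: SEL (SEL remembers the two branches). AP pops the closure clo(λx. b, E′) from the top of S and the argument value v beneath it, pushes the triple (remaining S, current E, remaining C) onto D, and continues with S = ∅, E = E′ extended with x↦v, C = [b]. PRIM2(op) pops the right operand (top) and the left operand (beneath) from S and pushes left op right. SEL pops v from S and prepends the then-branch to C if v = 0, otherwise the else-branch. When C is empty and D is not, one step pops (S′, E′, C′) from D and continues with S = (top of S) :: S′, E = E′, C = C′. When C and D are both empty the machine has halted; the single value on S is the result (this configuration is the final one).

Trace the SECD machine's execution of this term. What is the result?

step 0: <S=∅, E=∅, C=[((if0 (let u = (1 * -2) in ((λq. u) u)) then ((let p = -2 in 6) * ((λu. u) -2)) else ((-1 * -3) * 3)) * 1)], D=∅>
step 1: <S=∅, E=∅, C=[(if0 (let u = (1 * -2) in ((λq. u) u)) then ((let p = -2 in 6) * ((λu. u) -2)) else ((-1 * -3) * 3)) :: 1 :: PRIM2(mul)], D=∅>
step 2: <S=∅, E=∅, C=[(let u = (1 * -2) in ((λq. u) u)) :: SEL :: 1 :: PRIM2(mul)], D=∅>
step 3: <S=∅, E=∅, C=[(1 * -2) :: (λu. ((λq. u) u)) :: AP :: SEL :: 1 :: PRIM2(mul)], D=∅>
step 4: <S=∅, E=∅, C=[1 :: -2 :: PRIM2(mul) :: (λu. ((λq. u) u)) :: AP :: SEL :: 1 :: PRIM2(mul)], D=∅>
step 5: <S=[1], E=∅, C=[-2 :: PRIM2(mul) :: (λu. ((λq. u) u)) :: AP :: SEL :: 1 :: PRIM2(mul)], D=∅>
step 6: <S=[-2 :: 1], E=∅, C=[PRIM2(mul) :: (λu. ((λq. u) u)) :: AP :: SEL :: 1 :: PRIM2(mul)], D=∅>
step 7: <S=[-2], E=∅, C=[(λu. ((λq. u) u)) :: AP :: SEL :: 1 :: PRIM2(mul)], D=∅>
step 8: <S=[clo(λu. ((λq. u) u), ∅) :: -2], E=∅, C=[AP :: SEL :: 1 :: PRIM2(mul)], D=∅>
step 9: <S=∅, E={u↦-2}, C=[((λq. u) u)], D=[(∅, ∅, [SEL :: 1 :: PRIM2(mul)])]>
step 10: <S=∅, E={u↦-2}, C=[u :: (λq. u) :: AP], D=[(∅, ∅, [SEL :: 1 :: PRIM2(mul)])]>
step 11: <S=[-2], E={u↦-2}, C=[(λq. u) :: AP], D=[(∅, ∅, [SEL :: 1 :: PRIM2(mul)])]>
step 12: <S=[clo(λq. u, {u↦-2}) :: -2], E={u↦-2}, C=[AP], D=[(∅, ∅, [SEL :: 1 :: PRIM2(mul)])]>
step 13: <S=∅, E={q↦-2, u↦-2}, C=[u], D=[(∅, {u↦-2}, ∅) :: (∅, ∅, [SEL :: 1 :: PRIM2(mul)])]>
step 14: <S=[-2], E={q↦-2, u↦-2}, C=∅, D=[(∅, {u↦-2}, ∅) :: (∅, ∅, [SEL :: 1 :: PRIM2(mul)])]>
step 15: <S=[-2], E={u↦-2}, C=∅, D=[(∅, ∅, [SEL :: 1 :: PRIM2(mul)])]>
step 16: <S=[-2], E=∅, C=[SEL :: 1 :: PRIM2(mul)], D=∅>
step 17: <S=∅, E=∅, C=[((-1 * -3) * 3) :: 1 :: PRIM2(mul)], D=∅>
step 18: <S=∅, E=∅, C=[(-1 * -3) :: 3 :: PRIM2(mul) :: 1 :: PRIM2(mul)], D=∅>
step 19: <S=∅, E=∅, C=[-1 :: -3 :: PRIM2(mul) :: 3 :: PRIM2(mul) :: 1 :: PRIM2(mul)], D=∅>
step 20: <S=[-1], E=∅, C=[-3 :: PRIM2(mul) :: 3 :: PRIM2(mul) :: 1 :: PRIM2(mul)], D=∅>
step 21: <S=[-3 :: -1], E=∅, C=[PRIM2(mul) :: 3 :: PRIM2(mul) :: 1 :: PRIM2(mul)], D=∅>
step 22: <S=[3], E=∅, C=[3 :: PRIM2(mul) :: 1 :: PRIM2(mul)], D=∅>
step 23: <S=[3 :: 3], E=∅, C=[PRIM2(mul) :: 1 :: PRIM2(mul)], D=∅>
step 24: <S=[9], E=∅, C=[1 :: PRIM2(mul)], D=∅>
step 25: <S=[1 :: 9], E=∅, C=[PRIM2(mul)], D=∅>
step 26: <S=[9], E=∅, C=∅, D=∅>
→ final value 9

Answer: 9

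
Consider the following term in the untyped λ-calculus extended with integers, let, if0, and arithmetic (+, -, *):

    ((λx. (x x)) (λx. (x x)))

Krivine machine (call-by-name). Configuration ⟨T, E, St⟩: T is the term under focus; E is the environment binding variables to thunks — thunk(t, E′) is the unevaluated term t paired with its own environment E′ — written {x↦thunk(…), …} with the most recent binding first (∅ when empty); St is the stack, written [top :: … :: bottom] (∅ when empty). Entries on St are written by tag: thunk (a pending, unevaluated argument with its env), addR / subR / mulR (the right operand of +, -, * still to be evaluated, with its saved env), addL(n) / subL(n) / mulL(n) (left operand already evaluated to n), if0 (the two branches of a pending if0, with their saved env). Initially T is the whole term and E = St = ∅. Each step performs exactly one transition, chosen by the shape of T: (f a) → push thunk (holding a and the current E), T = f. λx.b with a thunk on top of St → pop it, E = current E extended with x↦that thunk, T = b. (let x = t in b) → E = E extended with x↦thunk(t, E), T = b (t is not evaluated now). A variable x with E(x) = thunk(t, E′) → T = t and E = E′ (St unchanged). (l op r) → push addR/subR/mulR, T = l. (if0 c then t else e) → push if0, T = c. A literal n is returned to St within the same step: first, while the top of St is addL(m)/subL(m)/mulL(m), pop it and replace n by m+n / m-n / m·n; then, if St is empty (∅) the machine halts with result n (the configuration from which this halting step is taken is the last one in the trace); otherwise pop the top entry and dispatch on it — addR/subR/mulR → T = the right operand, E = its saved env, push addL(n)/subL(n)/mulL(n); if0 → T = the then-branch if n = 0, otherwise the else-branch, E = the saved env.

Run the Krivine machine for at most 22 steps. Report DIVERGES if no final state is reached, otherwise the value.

Answer: DIVERGES (no final state within 22 steps)

Derivation:
0. <T=((λx. (x x)) (λx. (x x))), E=∅, St=∅>
1. <T=(λx. (x x)), E=∅, St=[thunk]>
2. <T=(x x), E={x↦thunk((λx. (x x)), ∅)}, St=∅>
3. <T=x, E={x↦thunk((λx. (x x)), ∅)}, St=[thunk]>
4. <T=(λx. (x x)), E=∅, St=[thunk]>
5. <T=(x x), E={x↦thunk(x, {x↦thunk((λx. (x x)), ∅)})}, St=∅>
6. <T=x, E={x↦thunk(x, {x↦thunk((λx. (x x)), ∅)})}, St=[thunk]>
7. <T=x, E={x↦thunk((λx. (x x)), ∅)}, St=[thunk]>
8. <T=(λx. (x x)), E=∅, St=[thunk]>
9. <T=(x x), E={x↦thunk(x, {x↦thunk(x, {x↦thunk((λx. (x x)), ∅)})})}, St=∅>
10. <T=x, E={x↦thunk(x, {x↦thunk(x, {x↦thunk((λx. (x x)), ∅)})})}, St=[thunk]>
11. <T=x, E={x↦thunk(x, {x↦thunk((λx. (x x)), ∅)})}, St=[thunk]>
12. <T=x, E={x↦thunk((λx. (x x)), ∅)}, St=[thunk]>
13. <T=(λx. (x x)), E=∅, St=[thunk]>
14. <T=(x x), E={x↦thunk(x, {x↦thunk(x, {x↦thunk(x, {x↦thunk((λx. (x x)), ∅)})})})}, St=∅>
15. <T=x, E={x↦thunk(x, {x↦thunk(x, {x↦thunk(x, {x↦thunk((λx. (x x)), ∅)})})})}, St=[thunk]>
16. <T=x, E={x↦thunk(x, {x↦thunk(x, {x↦thunk((λx. (x x)), ∅)})})}, St=[thunk]>
17. <T=x, E={x↦thunk(x, {x↦thunk((λx. (x x)), ∅)})}, St=[thunk]>
18. <T=x, E={x↦thunk((λx. (x x)), ∅)}, St=[thunk]>
19. <T=(λx. (x x)), E=∅, St=[thunk]>
20. <T=(x x), E={x↦thunk(x, {x↦thunk(x, {x↦thunk(x, {x↦thunk(x, {x↦thunk((λx. (x x)), ∅)})})})})}, St=∅>
21. <T=x, E={x↦thunk(x, {x↦thunk(x, {x↦thunk(x, {x↦thunk(x, {x↦thunk((λx. (x x)), ∅)})})})})}, St=[thunk]>
22. <T=x, E={x↦thunk(x, {x↦thunk(x, {x↦thunk(x, {x↦thunk((λx. (x x)), ∅)})})})}, St=[thunk]>
→ 22 transitions taken and the configuration is still not final: no result within 22 steps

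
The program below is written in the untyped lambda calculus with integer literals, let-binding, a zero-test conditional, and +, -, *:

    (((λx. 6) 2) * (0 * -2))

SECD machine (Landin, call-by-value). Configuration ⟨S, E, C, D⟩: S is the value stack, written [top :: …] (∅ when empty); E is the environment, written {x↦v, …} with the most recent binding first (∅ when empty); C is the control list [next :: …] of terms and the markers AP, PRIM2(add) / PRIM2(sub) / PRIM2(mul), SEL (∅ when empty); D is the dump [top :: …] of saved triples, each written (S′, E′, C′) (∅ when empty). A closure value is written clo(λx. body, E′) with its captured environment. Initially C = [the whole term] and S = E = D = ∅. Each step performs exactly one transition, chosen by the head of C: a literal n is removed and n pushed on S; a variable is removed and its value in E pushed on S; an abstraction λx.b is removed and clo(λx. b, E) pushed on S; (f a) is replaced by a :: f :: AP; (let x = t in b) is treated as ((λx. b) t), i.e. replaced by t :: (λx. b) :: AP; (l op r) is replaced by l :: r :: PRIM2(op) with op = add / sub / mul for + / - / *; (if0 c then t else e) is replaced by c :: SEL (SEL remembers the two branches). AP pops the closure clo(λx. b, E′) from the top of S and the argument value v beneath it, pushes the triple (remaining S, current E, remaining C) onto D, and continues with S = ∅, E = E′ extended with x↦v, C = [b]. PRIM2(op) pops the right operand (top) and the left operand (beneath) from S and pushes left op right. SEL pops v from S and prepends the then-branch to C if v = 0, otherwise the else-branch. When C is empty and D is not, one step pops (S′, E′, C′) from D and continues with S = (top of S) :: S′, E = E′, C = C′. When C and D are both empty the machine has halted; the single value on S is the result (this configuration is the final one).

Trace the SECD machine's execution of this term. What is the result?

Answer: 0

Execution trace:
t=0: <S=∅, E=∅, C=[(((λx. 6) 2) * (0 * -2))], D=∅>
t=1: <S=∅, E=∅, C=[((λx. 6) 2) :: (0 * -2) :: PRIM2(mul)], D=∅>
t=2: <S=∅, E=∅, C=[2 :: (λx. 6) :: AP :: (0 * -2) :: PRIM2(mul)], D=∅>
t=3: <S=[2], E=∅, C=[(λx. 6) :: AP :: (0 * -2) :: PRIM2(mul)], D=∅>
t=4: <S=[clo(λx. 6, ∅) :: 2], E=∅, C=[AP :: (0 * -2) :: PRIM2(mul)], D=∅>
t=5: <S=∅, E={x↦2}, C=[6], D=[(∅, ∅, [(0 * -2) :: PRIM2(mul)])]>
t=6: <S=[6], E={x↦2}, C=∅, D=[(∅, ∅, [(0 * -2) :: PRIM2(mul)])]>
t=7: <S=[6], E=∅, C=[(0 * -2) :: PRIM2(mul)], D=∅>
t=8: <S=[6], E=∅, C=[0 :: -2 :: PRIM2(mul) :: PRIM2(mul)], D=∅>
t=9: <S=[0 :: 6], E=∅, C=[-2 :: PRIM2(mul) :: PRIM2(mul)], D=∅>
t=10: <S=[-2 :: 0 :: 6], E=∅, C=[PRIM2(mul) :: PRIM2(mul)], D=∅>
t=11: <S=[0 :: 6], E=∅, C=[PRIM2(mul)], D=∅>
t=12: <S=[0], E=∅, C=∅, D=∅>
→ final value 0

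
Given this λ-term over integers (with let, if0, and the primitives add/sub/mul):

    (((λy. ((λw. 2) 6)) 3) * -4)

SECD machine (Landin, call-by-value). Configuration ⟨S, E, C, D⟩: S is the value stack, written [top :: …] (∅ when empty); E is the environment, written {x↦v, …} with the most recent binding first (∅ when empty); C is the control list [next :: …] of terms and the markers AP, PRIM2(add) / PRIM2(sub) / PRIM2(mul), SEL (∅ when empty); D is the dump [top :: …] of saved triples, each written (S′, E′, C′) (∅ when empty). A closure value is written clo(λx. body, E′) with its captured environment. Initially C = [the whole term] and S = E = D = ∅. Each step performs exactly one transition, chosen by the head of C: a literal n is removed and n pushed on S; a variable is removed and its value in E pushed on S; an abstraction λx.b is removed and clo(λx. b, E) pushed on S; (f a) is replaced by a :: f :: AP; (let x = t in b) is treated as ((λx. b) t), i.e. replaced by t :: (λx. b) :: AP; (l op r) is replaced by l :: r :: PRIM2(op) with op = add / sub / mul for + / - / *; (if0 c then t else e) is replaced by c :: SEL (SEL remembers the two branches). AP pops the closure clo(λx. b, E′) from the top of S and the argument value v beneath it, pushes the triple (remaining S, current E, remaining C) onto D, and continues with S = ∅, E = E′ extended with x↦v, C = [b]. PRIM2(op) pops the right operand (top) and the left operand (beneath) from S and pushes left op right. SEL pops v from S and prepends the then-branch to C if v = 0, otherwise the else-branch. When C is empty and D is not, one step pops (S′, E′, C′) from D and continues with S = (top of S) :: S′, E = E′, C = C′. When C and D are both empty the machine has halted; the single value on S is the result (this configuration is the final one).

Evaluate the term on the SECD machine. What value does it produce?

Answer: -8

Execution trace:
0. <S=∅, E=∅, C=[(((λy. ((λw. 2) 6)) 3) * -4)], D=∅>
1. <S=∅, E=∅, C=[((λy. ((λw. 2) 6)) 3) :: -4 :: PRIM2(mul)], D=∅>
2. <S=∅, E=∅, C=[3 :: (λy. ((λw. 2) 6)) :: AP :: -4 :: PRIM2(mul)], D=∅>
3. <S=[3], E=∅, C=[(λy. ((λw. 2) 6)) :: AP :: -4 :: PRIM2(mul)], D=∅>
4. <S=[clo(λy. ((λw. 2) 6), ∅) :: 3], E=∅, C=[AP :: -4 :: PRIM2(mul)], D=∅>
5. <S=∅, E={y↦3}, C=[((λw. 2) 6)], D=[(∅, ∅, [-4 :: PRIM2(mul)])]>
6. <S=∅, E={y↦3}, C=[6 :: (λw. 2) :: AP], D=[(∅, ∅, [-4 :: PRIM2(mul)])]>
7. <S=[6], E={y↦3}, C=[(λw. 2) :: AP], D=[(∅, ∅, [-4 :: PRIM2(mul)])]>
8. <S=[clo(λw. 2, {y↦3}) :: 6], E={y↦3}, C=[AP], D=[(∅, ∅, [-4 :: PRIM2(mul)])]>
9. <S=∅, E={w↦6, y↦3}, C=[2], D=[(∅, {y↦3}, ∅) :: (∅, ∅, [-4 :: PRIM2(mul)])]>
10. <S=[2], E={w↦6, y↦3}, C=∅, D=[(∅, {y↦3}, ∅) :: (∅, ∅, [-4 :: PRIM2(mul)])]>
11. <S=[2], E={y↦3}, C=∅, D=[(∅, ∅, [-4 :: PRIM2(mul)])]>
12. <S=[2], E=∅, C=[-4 :: PRIM2(mul)], D=∅>
13. <S=[-4 :: 2], E=∅, C=[PRIM2(mul)], D=∅>
14. <S=[-8], E=∅, C=∅, D=∅>
→ final value -8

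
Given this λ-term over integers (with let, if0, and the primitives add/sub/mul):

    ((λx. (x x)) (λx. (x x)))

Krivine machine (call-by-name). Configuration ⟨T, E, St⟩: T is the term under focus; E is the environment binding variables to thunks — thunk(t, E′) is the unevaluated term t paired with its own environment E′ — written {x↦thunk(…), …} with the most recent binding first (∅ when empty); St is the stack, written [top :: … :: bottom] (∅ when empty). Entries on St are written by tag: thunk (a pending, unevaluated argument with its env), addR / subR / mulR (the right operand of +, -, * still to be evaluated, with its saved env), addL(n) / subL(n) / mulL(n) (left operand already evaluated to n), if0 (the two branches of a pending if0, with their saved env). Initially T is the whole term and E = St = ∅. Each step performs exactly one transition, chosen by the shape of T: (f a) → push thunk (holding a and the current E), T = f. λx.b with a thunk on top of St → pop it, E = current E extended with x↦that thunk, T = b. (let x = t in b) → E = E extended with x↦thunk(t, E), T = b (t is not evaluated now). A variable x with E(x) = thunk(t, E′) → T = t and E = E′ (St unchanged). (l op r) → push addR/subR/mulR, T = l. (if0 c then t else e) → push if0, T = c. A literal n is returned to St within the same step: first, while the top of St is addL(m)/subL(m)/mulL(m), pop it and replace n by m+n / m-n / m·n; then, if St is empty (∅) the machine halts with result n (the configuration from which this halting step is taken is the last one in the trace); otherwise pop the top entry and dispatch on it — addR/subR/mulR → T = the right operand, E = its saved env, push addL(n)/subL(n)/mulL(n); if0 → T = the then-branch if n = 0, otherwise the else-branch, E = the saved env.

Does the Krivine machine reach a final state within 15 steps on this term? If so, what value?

Answer: DIVERGES (no final state within 15 steps)

Derivation:
0. <T=((λx. (x x)) (λx. (x x))), E=∅, St=∅>
1. <T=(λx. (x x)), E=∅, St=[thunk]>
2. <T=(x x), E={x↦thunk((λx. (x x)), ∅)}, St=∅>
3. <T=x, E={x↦thunk((λx. (x x)), ∅)}, St=[thunk]>
4. <T=(λx. (x x)), E=∅, St=[thunk]>
5. <T=(x x), E={x↦thunk(x, {x↦thunk((λx. (x x)), ∅)})}, St=∅>
6. <T=x, E={x↦thunk(x, {x↦thunk((λx. (x x)), ∅)})}, St=[thunk]>
7. <T=x, E={x↦thunk((λx. (x x)), ∅)}, St=[thunk]>
8. <T=(λx. (x x)), E=∅, St=[thunk]>
9. <T=(x x), E={x↦thunk(x, {x↦thunk(x, {x↦thunk((λx. (x x)), ∅)})})}, St=∅>
10. <T=x, E={x↦thunk(x, {x↦thunk(x, {x↦thunk((λx. (x x)), ∅)})})}, St=[thunk]>
11. <T=x, E={x↦thunk(x, {x↦thunk((λx. (x x)), ∅)})}, St=[thunk]>
12. <T=x, E={x↦thunk((λx. (x x)), ∅)}, St=[thunk]>
13. <T=(λx. (x x)), E=∅, St=[thunk]>
14. <T=(x x), E={x↦thunk(x, {x↦thunk(x, {x↦thunk(x, {x↦thunk((λx. (x x)), ∅)})})})}, St=∅>
15. <T=x, E={x↦thunk(x, {x↦thunk(x, {x↦thunk(x, {x↦thunk((λx. (x x)), ∅)})})})}, St=[thunk]>
→ 15 transitions taken and the configuration is still not final: no result within 15 steps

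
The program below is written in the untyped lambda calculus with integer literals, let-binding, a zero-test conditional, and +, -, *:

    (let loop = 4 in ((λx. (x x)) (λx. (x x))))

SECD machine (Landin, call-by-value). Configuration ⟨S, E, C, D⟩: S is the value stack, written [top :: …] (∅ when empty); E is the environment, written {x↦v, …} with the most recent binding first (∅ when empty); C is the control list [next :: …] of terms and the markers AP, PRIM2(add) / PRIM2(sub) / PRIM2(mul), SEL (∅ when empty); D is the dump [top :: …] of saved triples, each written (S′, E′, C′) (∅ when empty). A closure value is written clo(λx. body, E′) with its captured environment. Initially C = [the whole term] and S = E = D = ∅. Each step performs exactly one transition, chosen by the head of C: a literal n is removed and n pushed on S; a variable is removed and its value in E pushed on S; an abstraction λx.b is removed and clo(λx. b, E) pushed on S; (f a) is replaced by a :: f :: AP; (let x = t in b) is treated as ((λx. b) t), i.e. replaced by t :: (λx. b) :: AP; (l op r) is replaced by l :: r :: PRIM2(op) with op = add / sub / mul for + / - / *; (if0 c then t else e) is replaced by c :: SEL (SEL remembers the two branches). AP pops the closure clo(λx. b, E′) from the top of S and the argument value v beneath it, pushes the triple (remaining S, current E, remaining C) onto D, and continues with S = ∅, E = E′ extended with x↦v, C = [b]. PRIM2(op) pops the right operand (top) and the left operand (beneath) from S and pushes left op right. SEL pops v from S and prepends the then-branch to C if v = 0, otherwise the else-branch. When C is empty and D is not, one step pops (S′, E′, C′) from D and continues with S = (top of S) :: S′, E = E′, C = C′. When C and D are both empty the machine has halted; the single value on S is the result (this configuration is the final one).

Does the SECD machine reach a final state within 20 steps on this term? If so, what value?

Answer: DIVERGES (no final state within 20 steps)

Machine steps:
[0] [S=∅ | E=∅ | C=[(let loop = 4 in ((λx. (x x)) (λx. (x x))))] | D=∅]
[1] [S=∅ | E=∅ | C=[4 :: (λloop. ((λx. (x x)) (λx. (x x)))) :: AP] | D=∅]
[2] [S=[4] | E=∅ | C=[(λloop. ((λx. (x x)) (λx. (x x)))) :: AP] | D=∅]
[3] [S=[clo(λloop. ((λx. (x x)) (λx. (x x))), ∅) :: 4] | E=∅ | C=[AP] | D=∅]
[4] [S=∅ | E={loop↦4} | C=[((λx. (x x)) (λx. (x x)))] | D=[(∅, ∅, ∅)]]
[5] [S=∅ | E={loop↦4} | C=[(λx. (x x)) :: (λx. (x x)) :: AP] | D=[(∅, ∅, ∅)]]
[6] [S=[clo(λx. (x x), {loop↦4})] | E={loop↦4} | C=[(λx. (x x)) :: AP] | D=[(∅, ∅, ∅)]]
[7] [S=[clo(λx. (x x), {loop↦4}) :: clo(λx. (x x), {loop↦4})] | E={loop↦4} | C=[AP] | D=[(∅, ∅, ∅)]]
[8] [S=∅ | E={x↦clo(λx. (x x), {loop↦4}), loop↦4} | C=[(x x)] | D=[(∅, {loop↦4}, ∅) :: (∅, ∅, ∅)]]
[9] [S=∅ | E={x↦clo(λx. (x x), {loop↦4}), loop↦4} | C=[x :: x :: AP] | D=[(∅, {loop↦4}, ∅) :: (∅, ∅, ∅)]]
[10] [S=[clo(λx. (x x), {loop↦4})] | E={x↦clo(λx. (x x), {loop↦4}), loop↦4} | C=[x :: AP] | D=[(∅, {loop↦4}, ∅) :: (∅, ∅, ∅)]]
[11] [S=[clo(λx. (x x), {loop↦4}) :: clo(λx. (x x), {loop↦4})] | E={x↦clo(λx. (x x), {loop↦4}), loop↦4} | C=[AP] | D=[(∅, {loop↦4}, ∅) :: (∅, ∅, ∅)]]
[12] [S=∅ | E={x↦clo(λx. (x x), {loop↦4}), loop↦4} | C=[(x x)] | D=[(∅, {x↦clo(λx. (x x), {loop↦4}), loop↦4}, ∅) :: (∅, {loop↦4}, ∅) :: (∅, ∅, ∅)]]
[13] [S=∅ | E={x↦clo(λx. (x x), {loop↦4}), loop↦4} | C=[x :: x :: AP] | D=[(∅, {x↦clo(λx. (x x), {loop↦4}), loop↦4}, ∅) :: (∅, {loop↦4}, ∅) :: (∅, ∅, ∅)]]
[14] [S=[clo(λx. (x x), {loop↦4})] | E={x↦clo(λx. (x x), {loop↦4}), loop↦4} | C=[x :: AP] | D=[(∅, {x↦clo(λx. (x x), {loop↦4}), loop↦4}, ∅) :: (∅, {loop↦4}, ∅) :: (∅, ∅, ∅)]]
[15] [S=[clo(λx. (x x), {loop↦4}) :: clo(λx. (x x), {loop↦4})] | E={x↦clo(λx. (x x), {loop↦4}), loop↦4} | C=[AP] | D=[(∅, {x↦clo(λx. (x x), {loop↦4}), loop↦4}, ∅) :: (∅, {loop↦4}, ∅) :: (∅, ∅, ∅)]]
[16] [S=∅ | E={x↦clo(λx. (x x), {loop↦4}), loop↦4} | C=[(x x)] | D=[(∅, {x↦clo(λx. (x x), {loop↦4}), loop↦4}, ∅) :: (∅, {x↦clo(λx. (x x), {loop↦4}), loop↦4}, ∅) :: (∅, {loop↦4}, ∅) :: (∅, ∅, ∅)]]
[17] [S=∅ | E={x↦clo(λx. (x x), {loop↦4}), loop↦4} | C=[x :: x :: AP] | D=[(∅, {x↦clo(λx. (x x), {loop↦4}), loop↦4}, ∅) :: (∅, {x↦clo(λx. (x x), {loop↦4}), loop↦4}, ∅) :: (∅, {loop↦4}, ∅) :: (∅, ∅, ∅)]]
[18] [S=[clo(λx. (x x), {loop↦4})] | E={x↦clo(λx. (x x), {loop↦4}), loop↦4} | C=[x :: AP] | D=[(∅, {x↦clo(λx. (x x), {loop↦4}), loop↦4}, ∅) :: (∅, {x↦clo(λx. (x x), {loop↦4}), loop↦4}, ∅) :: (∅, {loop↦4}, ∅) :: (∅, ∅, ∅)]]
[19] [S=[clo(λx. (x x), {loop↦4}) :: clo(λx. (x x), {loop↦4})] | E={x↦clo(λx. (x x), {loop↦4}), loop↦4} | C=[AP] | D=[(∅, {x↦clo(λx. (x x), {loop↦4}), loop↦4}, ∅) :: (∅, {x↦clo(λx. (x x), {loop↦4}), loop↦4}, ∅) :: (∅, {loop↦4}, ∅) :: (∅, ∅, ∅)]]
[20] [S=∅ | E={x↦clo(λx. (x x), {loop↦4}), loop↦4} | C=[(x x)] | D=[(∅, {x↦clo(λx. (x x), {loop↦4}), loop↦4}, ∅) :: (∅, {x↦clo(λx. (x x), {loop↦4}), loop↦4}, ∅) :: (∅, {x↦clo(λx. (x x), {loop↦4}), loop↦4}, ∅) :: (∅, {loop↦4}, ∅) :: (∅, ∅, ∅)]]
→ 20 transitions taken and the configuration is still not final: no result within 20 steps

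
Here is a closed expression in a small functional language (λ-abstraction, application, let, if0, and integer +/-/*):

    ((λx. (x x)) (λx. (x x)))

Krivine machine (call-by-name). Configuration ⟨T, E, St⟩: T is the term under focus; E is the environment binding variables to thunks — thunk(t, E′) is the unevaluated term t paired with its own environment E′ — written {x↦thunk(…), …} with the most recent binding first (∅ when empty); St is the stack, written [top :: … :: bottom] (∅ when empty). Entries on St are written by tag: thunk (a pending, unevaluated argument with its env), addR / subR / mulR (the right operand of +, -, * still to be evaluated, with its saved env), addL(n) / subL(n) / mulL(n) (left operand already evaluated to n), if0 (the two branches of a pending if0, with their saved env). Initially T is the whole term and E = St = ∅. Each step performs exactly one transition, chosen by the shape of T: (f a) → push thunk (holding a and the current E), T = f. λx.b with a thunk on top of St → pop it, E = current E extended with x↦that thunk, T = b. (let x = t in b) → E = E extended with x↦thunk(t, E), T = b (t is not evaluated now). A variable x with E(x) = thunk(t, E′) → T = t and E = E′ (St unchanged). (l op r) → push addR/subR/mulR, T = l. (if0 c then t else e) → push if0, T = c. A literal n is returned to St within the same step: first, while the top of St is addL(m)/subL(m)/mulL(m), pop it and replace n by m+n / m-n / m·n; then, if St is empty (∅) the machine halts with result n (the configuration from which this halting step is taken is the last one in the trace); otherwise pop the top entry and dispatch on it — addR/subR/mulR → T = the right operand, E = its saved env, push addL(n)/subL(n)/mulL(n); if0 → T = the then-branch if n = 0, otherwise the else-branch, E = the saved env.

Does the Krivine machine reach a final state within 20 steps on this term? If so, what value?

step 0: <T=((λx. (x x)) (λx. (x x))), E=∅, St=∅>
step 1: <T=(λx. (x x)), E=∅, St=[thunk]>
step 2: <T=(x x), E={x↦thunk((λx. (x x)), ∅)}, St=∅>
step 3: <T=x, E={x↦thunk((λx. (x x)), ∅)}, St=[thunk]>
step 4: <T=(λx. (x x)), E=∅, St=[thunk]>
step 5: <T=(x x), E={x↦thunk(x, {x↦thunk((λx. (x x)), ∅)})}, St=∅>
step 6: <T=x, E={x↦thunk(x, {x↦thunk((λx. (x x)), ∅)})}, St=[thunk]>
step 7: <T=x, E={x↦thunk((λx. (x x)), ∅)}, St=[thunk]>
step 8: <T=(λx. (x x)), E=∅, St=[thunk]>
step 9: <T=(x x), E={x↦thunk(x, {x↦thunk(x, {x↦thunk((λx. (x x)), ∅)})})}, St=∅>
step 10: <T=x, E={x↦thunk(x, {x↦thunk(x, {x↦thunk((λx. (x x)), ∅)})})}, St=[thunk]>
step 11: <T=x, E={x↦thunk(x, {x↦thunk((λx. (x x)), ∅)})}, St=[thunk]>
step 12: <T=x, E={x↦thunk((λx. (x x)), ∅)}, St=[thunk]>
step 13: <T=(λx. (x x)), E=∅, St=[thunk]>
step 14: <T=(x x), E={x↦thunk(x, {x↦thunk(x, {x↦thunk(x, {x↦thunk((λx. (x x)), ∅)})})})}, St=∅>
step 15: <T=x, E={x↦thunk(x, {x↦thunk(x, {x↦thunk(x, {x↦thunk((λx. (x x)), ∅)})})})}, St=[thunk]>
step 16: <T=x, E={x↦thunk(x, {x↦thunk(x, {x↦thunk((λx. (x x)), ∅)})})}, St=[thunk]>
step 17: <T=x, E={x↦thunk(x, {x↦thunk((λx. (x x)), ∅)})}, St=[thunk]>
step 18: <T=x, E={x↦thunk((λx. (x x)), ∅)}, St=[thunk]>
step 19: <T=(λx. (x x)), E=∅, St=[thunk]>
step 20: <T=(x x), E={x↦thunk(x, {x↦thunk(x, {x↦thunk(x, {x↦thunk(x, {x↦thunk((λx. (x x)), ∅)})})})})}, St=∅>
→ 20 transitions taken and the configuration is still not final: no result within 20 steps

Answer: DIVERGES (no final state within 20 steps)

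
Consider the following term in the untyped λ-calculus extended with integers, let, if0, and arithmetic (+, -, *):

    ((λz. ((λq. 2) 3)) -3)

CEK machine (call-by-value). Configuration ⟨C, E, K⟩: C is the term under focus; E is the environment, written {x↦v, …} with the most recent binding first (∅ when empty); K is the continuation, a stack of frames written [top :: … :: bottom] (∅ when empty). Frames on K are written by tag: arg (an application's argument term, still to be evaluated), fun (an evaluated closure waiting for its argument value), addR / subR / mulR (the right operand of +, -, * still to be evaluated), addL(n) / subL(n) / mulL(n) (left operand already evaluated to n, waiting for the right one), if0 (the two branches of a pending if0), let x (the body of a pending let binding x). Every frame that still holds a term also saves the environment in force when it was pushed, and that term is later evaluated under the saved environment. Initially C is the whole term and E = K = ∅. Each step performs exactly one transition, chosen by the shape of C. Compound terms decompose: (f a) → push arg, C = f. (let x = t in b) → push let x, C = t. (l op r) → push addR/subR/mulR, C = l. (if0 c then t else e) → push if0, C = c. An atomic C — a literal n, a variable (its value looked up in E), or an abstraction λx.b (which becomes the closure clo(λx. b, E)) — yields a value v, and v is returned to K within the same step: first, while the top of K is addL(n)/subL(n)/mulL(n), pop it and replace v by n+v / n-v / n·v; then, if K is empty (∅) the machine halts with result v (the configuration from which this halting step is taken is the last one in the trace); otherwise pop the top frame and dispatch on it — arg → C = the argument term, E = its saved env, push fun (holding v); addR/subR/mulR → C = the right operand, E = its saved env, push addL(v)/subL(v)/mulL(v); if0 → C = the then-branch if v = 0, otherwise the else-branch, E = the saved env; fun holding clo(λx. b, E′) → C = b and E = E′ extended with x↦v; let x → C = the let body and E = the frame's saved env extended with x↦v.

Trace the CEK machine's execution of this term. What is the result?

0. ⟨C=((λz. ((λq. 2) 3)) -3); E=∅; K=∅⟩
1. ⟨C=(λz. ((λq. 2) 3)); E=∅; K=[arg]⟩
2. ⟨C=-3; E=∅; K=[fun]⟩
3. ⟨C=((λq. 2) 3); E={z↦-3}; K=∅⟩
4. ⟨C=(λq. 2); E={z↦-3}; K=[arg]⟩
5. ⟨C=3; E={z↦-3}; K=[fun]⟩
6. ⟨C=2; E={q↦3, z↦-3}; K=∅⟩
→ final value 2

Answer: 2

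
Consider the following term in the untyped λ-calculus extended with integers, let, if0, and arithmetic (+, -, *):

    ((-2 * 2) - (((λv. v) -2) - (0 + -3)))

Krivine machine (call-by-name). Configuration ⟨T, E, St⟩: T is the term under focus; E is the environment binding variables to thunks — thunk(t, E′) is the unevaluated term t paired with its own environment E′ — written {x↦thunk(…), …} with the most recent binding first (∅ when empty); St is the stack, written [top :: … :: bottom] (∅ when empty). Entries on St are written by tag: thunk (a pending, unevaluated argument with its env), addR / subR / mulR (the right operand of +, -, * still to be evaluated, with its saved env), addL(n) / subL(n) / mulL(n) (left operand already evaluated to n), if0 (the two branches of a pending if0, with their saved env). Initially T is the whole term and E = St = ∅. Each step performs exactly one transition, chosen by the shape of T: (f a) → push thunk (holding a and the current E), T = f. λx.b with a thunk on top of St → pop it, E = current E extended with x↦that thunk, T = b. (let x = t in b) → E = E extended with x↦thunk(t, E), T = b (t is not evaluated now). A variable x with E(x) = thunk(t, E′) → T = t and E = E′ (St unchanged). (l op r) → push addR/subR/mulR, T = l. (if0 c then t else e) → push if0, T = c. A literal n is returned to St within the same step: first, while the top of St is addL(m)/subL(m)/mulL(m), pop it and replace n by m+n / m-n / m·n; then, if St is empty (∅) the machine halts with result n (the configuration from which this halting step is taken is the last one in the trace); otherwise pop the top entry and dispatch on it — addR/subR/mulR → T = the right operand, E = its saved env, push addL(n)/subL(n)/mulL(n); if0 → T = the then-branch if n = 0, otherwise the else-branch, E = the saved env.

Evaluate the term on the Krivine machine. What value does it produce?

Answer: -5

Derivation:
[0] ⟨T=((-2 * 2) - (((λv. v) -2) - (0 + -3))); E=∅; St=∅⟩
[1] ⟨T=(-2 * 2); E=∅; St=[subR]⟩
[2] ⟨T=-2; E=∅; St=[mulR :: subR]⟩
[3] ⟨T=2; E=∅; St=[mulL(-2) :: subR]⟩
[4] ⟨T=(((λv. v) -2) - (0 + -3)); E=∅; St=[subL(-4)]⟩
[5] ⟨T=((λv. v) -2); E=∅; St=[subR :: subL(-4)]⟩
[6] ⟨T=(λv. v); E=∅; St=[thunk :: subR :: subL(-4)]⟩
[7] ⟨T=v; E={v↦thunk(-2, ∅)}; St=[subR :: subL(-4)]⟩
[8] ⟨T=-2; E=∅; St=[subR :: subL(-4)]⟩
[9] ⟨T=(0 + -3); E=∅; St=[subL(-2) :: subL(-4)]⟩
[10] ⟨T=0; E=∅; St=[addR :: subL(-2) :: subL(-4)]⟩
[11] ⟨T=-3; E=∅; St=[addL(0) :: subL(-2) :: subL(-4)]⟩
→ final value -5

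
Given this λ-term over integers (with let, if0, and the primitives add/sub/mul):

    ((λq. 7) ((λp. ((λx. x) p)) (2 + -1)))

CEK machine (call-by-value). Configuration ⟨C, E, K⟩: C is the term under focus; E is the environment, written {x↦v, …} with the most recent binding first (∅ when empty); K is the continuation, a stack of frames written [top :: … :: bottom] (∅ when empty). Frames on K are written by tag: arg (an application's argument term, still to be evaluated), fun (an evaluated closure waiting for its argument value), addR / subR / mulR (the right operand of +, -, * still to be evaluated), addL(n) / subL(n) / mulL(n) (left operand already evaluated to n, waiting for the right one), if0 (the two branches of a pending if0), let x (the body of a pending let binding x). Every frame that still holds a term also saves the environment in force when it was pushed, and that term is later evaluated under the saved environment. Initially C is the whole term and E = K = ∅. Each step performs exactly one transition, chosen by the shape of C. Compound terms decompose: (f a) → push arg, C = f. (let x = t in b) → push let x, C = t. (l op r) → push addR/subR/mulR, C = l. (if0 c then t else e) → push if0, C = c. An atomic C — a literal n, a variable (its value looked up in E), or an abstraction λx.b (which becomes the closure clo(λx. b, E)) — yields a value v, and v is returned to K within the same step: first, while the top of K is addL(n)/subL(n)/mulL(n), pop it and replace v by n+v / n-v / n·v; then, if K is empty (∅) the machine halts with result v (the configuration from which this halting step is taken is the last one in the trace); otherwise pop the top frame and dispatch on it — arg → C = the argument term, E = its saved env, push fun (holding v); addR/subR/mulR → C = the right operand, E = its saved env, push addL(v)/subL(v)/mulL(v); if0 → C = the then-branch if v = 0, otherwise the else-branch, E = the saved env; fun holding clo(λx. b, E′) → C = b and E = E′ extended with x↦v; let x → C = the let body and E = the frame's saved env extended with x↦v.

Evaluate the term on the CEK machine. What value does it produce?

Answer: 7

Machine steps:
step 0: [C=((λq. 7) ((λp. ((λx. x) p)) (2 + -1))) | E=∅ | K=∅]
step 1: [C=(λq. 7) | E=∅ | K=[arg]]
step 2: [C=((λp. ((λx. x) p)) (2 + -1)) | E=∅ | K=[fun]]
step 3: [C=(λp. ((λx. x) p)) | E=∅ | K=[arg :: fun]]
step 4: [C=(2 + -1) | E=∅ | K=[fun :: fun]]
step 5: [C=2 | E=∅ | K=[addR :: fun :: fun]]
step 6: [C=-1 | E=∅ | K=[addL(2) :: fun :: fun]]
step 7: [C=((λx. x) p) | E={p↦1} | K=[fun]]
step 8: [C=(λx. x) | E={p↦1} | K=[arg :: fun]]
step 9: [C=p | E={p↦1} | K=[fun :: fun]]
step 10: [C=x | E={x↦1, p↦1} | K=[fun]]
step 11: [C=7 | E={q↦1} | K=∅]
→ final value 7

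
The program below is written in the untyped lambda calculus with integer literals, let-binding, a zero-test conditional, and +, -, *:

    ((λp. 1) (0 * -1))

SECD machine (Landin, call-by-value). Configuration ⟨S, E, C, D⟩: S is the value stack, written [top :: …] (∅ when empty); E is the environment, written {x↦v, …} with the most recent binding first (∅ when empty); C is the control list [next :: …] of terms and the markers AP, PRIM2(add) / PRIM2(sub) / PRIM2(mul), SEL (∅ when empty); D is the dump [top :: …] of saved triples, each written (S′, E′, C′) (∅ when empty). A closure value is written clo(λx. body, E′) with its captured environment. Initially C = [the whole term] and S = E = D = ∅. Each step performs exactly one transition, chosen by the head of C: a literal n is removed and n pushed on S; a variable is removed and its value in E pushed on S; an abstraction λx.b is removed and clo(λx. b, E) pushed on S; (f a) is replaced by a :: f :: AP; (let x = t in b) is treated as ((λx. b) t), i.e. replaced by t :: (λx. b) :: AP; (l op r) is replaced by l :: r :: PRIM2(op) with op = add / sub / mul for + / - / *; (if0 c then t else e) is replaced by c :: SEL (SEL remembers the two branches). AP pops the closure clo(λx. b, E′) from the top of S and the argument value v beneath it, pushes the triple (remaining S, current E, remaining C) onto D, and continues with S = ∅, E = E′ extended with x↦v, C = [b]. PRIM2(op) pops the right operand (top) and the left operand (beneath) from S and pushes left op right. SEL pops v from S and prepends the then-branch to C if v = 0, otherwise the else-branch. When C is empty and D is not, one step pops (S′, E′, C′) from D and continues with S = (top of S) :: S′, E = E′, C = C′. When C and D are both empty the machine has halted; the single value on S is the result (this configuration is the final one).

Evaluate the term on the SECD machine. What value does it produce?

step 0: <S=∅, E=∅, C=[((λp. 1) (0 * -1))], D=∅>
step 1: <S=∅, E=∅, C=[(0 * -1) :: (λp. 1) :: AP], D=∅>
step 2: <S=∅, E=∅, C=[0 :: -1 :: PRIM2(mul) :: (λp. 1) :: AP], D=∅>
step 3: <S=[0], E=∅, C=[-1 :: PRIM2(mul) :: (λp. 1) :: AP], D=∅>
step 4: <S=[-1 :: 0], E=∅, C=[PRIM2(mul) :: (λp. 1) :: AP], D=∅>
step 5: <S=[0], E=∅, C=[(λp. 1) :: AP], D=∅>
step 6: <S=[clo(λp. 1, ∅) :: 0], E=∅, C=[AP], D=∅>
step 7: <S=∅, E={p↦0}, C=[1], D=[(∅, ∅, ∅)]>
step 8: <S=[1], E={p↦0}, C=∅, D=[(∅, ∅, ∅)]>
step 9: <S=[1], E=∅, C=∅, D=∅>
→ final value 1

Answer: 1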